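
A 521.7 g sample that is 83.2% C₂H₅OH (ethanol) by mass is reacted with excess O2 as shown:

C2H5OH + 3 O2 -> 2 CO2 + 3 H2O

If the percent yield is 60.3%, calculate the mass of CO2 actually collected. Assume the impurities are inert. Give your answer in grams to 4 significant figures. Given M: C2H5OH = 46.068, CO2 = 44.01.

Pure C2H5OH available = 521.7 g × 0.832 = 434.05 g.
n(C2H5OH) = 434.05 g / 46.068 g/mol = 9.4220 mol.
From the equation the C2H5OH:CO2 mole ratio is 1:2, so n(CO2) = 9.4220 × 2/1 = 18.844 mol.
Mass of CO2 = 18.844 mol × 44.01 g/mol = 829.33 g.
Actual mass collected = 829.33 g × 0.603 = 500.08 g.

500.1 g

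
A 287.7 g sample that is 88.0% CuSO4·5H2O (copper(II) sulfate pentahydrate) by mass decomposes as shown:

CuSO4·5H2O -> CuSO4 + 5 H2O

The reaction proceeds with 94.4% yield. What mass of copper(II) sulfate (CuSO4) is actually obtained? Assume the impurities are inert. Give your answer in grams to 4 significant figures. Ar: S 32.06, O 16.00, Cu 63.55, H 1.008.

152.8 g

Pure CuSO4·5H2O available = 287.7 g × 0.880 = 253.18 g.
M(CuSO4·5H2O) = 63.55 + 32.06 + 9(16.00) + 10(1.008) = 249.69 g/mol.
M(CuSO4) = 63.55 + 32.06 + 4(16.00) = 159.61 g/mol.
n(CuSO4·5H2O) = 253.18 g / 249.69 g/mol = 1.0140 mol.
From the equation the CuSO4·5H2O:CuSO4 mole ratio is 1:1, so n(CuSO4) = 1.0140 × 1/1 = 1.0140 mol.
Mass of CuSO4 = 1.0140 mol × 159.61 g/mol = 161.84 g.
Actual mass collected = 161.84 g × 0.944 = 152.78 g.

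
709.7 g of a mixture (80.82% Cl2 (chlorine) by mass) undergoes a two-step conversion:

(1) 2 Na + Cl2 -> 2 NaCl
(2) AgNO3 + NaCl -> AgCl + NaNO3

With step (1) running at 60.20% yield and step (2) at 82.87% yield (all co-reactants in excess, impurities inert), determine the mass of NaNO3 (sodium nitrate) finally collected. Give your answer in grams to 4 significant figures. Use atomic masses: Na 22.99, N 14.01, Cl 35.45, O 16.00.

Pure Cl2 = 709.7 × 0.8082 = 573.58 g.
M(Cl2) = 2(35.45) = 70.90 g/mol.
M(NaNO3) = 22.99 + 14.01 + 3(16.00) = 85.00 g/mol.
n(Cl2) = 573.58 / 70.90 = 8.0900 mol.
Step 1 (Cl2:NaCl = 1:2): theoretical n(NaCl) = 16.180 mol; at 60.20% yield, n(NaCl) = 9.7403 mol.
Step 2 (NaCl:NaNO3 = 1:1): theoretical n(NaNO3) = 9.7403 mol, so theoretical mass = 9.7403 × 85.00 = 827.93 g.
At 82.87% yield, actual mass of NaNO3 = 827.93 × 0.8287 = 686.10 g.

686.1 g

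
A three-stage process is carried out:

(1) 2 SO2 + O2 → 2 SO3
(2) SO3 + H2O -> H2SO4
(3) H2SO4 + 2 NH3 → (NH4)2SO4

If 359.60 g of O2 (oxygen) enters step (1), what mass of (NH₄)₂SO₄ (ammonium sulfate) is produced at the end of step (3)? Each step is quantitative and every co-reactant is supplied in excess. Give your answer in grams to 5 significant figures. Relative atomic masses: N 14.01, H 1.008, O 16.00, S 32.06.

2969.9 g

M(O2) = 2(16.00) = 32.00 g/mol.
M((NH4)2SO4) = 2(14.01) + 8(1.008) + 32.06 + 4(16.00) = 132.144 g/mol.
n(O2) = 359.60 / 32.00 = 11.2375 mol.
Reaction (1): O2→SO3 ratio 1:2 ⇒ n(SO3) = 22.4750 mol.
Reaction (2): SO3→H2SO4 ratio 1:1 ⇒ n(H2SO4) = 22.4750 mol.
Reaction (3): H2SO4→(NH4)2SO4 ratio 1:1 ⇒ n((NH4)2SO4) = 22.4750 mol.
Mass of (NH4)2SO4 = 22.4750 × 132.144 = 2969.94 g.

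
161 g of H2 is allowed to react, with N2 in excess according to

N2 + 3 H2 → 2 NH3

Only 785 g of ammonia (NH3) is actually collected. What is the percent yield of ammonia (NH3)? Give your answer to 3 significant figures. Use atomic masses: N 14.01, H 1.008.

M(H2) = 2(1.008) = 2.016 g/mol.
M(NH3) = 14.01 + 3(1.008) = 17.034 g/mol.
n(H2) = 161.0 g / 2.016 g/mol = 79.86 mol.
From the equation the H2:NH3 mole ratio is 3:2, so n(NH3) = 79.86 × 2/3 = 53.24 mol.
Mass of NH3 = 53.24 mol × 17.034 g/mol = 906.9 g.
This is the theoretical yield. Percent yield = 785 g / 906.9 g × 100% = 86.56%.

86.6 %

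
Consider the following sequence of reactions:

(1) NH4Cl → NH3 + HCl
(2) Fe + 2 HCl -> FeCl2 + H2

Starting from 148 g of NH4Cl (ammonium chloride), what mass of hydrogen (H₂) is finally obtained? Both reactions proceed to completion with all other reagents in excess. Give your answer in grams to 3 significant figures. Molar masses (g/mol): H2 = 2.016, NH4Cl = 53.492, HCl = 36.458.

2.79 g

n(NH4Cl) = 148.0 / 53.492 = 2.767 mol.
Step 1 gives a 1:1 ratio of NH4Cl to HCl, so n(HCl) = 2.767 mol.
In step 2 the HCl:H2 ratio is 2:1, so n(H2) = 1.383 mol.
Mass of H2 = 1.383 × 2.016 = 2.789 g.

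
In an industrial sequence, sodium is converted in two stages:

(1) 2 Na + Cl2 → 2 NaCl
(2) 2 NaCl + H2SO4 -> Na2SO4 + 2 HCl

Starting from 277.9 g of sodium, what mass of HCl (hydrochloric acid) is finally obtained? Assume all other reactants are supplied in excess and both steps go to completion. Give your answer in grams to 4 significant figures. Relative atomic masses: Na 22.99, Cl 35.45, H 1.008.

M(Na) = 22.99 g/mol.
M(HCl) = 1.008 + 35.45 = 36.458 g/mol.
n(Na) = 277.90 / 22.99 = 12.088 mol.
Step 1 gives a 2:2 ratio of Na to NaCl, so n(NaCl) = 12.088 mol.
In step 2 the NaCl:HCl ratio is 2:2, so n(HCl) = 12.088 mol.
Mass of HCl = 12.088 × 36.458 = 440.70 g.

440.7 g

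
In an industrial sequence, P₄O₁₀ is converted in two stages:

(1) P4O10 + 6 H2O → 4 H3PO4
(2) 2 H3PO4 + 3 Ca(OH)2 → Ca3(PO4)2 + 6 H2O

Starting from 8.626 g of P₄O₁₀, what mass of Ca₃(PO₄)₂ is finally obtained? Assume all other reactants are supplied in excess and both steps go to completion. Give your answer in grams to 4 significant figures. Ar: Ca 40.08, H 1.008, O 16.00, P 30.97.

M(P4O10) = 4(30.97) + 10(16.00) = 283.88 g/mol.
M(Ca3(PO4)2) = 3(40.08) + 2(30.97) + 8(16.00) = 310.18 g/mol.
n(P4O10) = 8.6260 / 283.88 = 0.030386 mol.
Step 1 gives a 1:4 ratio of P4O10 to H3PO4, so n(H3PO4) = 0.12154 mol.
In step 2 the H3PO4:Ca3(PO4)2 ratio is 2:1, so n(Ca3(PO4)2) = 0.060772 mol.
Mass of Ca3(PO4)2 = 0.060772 × 310.18 = 18.850 g.

18.85 g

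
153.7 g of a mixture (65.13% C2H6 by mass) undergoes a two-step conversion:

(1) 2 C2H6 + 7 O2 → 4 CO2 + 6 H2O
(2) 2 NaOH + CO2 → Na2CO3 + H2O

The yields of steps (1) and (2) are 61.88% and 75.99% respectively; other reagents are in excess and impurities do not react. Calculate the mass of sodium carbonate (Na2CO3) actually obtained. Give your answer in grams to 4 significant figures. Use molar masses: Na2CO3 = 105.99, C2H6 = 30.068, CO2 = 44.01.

331.9 g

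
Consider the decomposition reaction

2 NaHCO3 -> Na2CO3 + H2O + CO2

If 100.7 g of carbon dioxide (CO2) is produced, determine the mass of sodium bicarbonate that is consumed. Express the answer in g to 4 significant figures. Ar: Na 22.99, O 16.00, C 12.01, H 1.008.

384.4 g

M(CO2) = 12.01 + 2(16.00) = 44.01 g/mol.
M(NaHCO3) = 22.99 + 1.008 + 12.01 + 3(16.00) = 84.008 g/mol.
n(CO2) = 100.70 g / 44.01 g/mol = 2.2881 mol.
From the equation the CO2:NaHCO3 mole ratio is 1:2, so n(NaHCO3) = 2.2881 × 2/1 = 4.5762 mol.
Mass of NaHCO3 = 4.5762 mol × 84.008 g/mol = 384.44 g.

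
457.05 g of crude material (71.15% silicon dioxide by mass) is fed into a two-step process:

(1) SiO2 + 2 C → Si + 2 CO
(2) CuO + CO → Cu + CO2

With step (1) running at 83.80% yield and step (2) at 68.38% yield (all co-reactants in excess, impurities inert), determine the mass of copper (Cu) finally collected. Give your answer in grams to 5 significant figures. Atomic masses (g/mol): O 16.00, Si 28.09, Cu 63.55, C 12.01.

394.14 g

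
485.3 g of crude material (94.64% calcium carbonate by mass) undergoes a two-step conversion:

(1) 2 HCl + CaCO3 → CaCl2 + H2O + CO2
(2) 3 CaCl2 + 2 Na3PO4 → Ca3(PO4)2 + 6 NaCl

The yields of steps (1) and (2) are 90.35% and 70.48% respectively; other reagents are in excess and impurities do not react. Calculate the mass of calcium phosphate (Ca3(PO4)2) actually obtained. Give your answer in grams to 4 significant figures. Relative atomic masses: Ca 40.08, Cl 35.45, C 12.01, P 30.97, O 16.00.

302.1 g

Pure CaCO3 = 485.3 × 0.9464 = 459.29 g.
M(CaCO3) = 40.08 + 12.01 + 3(16.00) = 100.09 g/mol.
M(Ca3(PO4)2) = 3(40.08) + 2(30.97) + 8(16.00) = 310.18 g/mol.
n(CaCO3) = 459.29 / 100.09 = 4.5887 mol.
Step 1 (CaCO3:CaCl2 = 1:1): theoretical n(CaCl2) = 4.5887 mol; at 90.35% yield, n(CaCl2) = 4.1459 mol.
Step 2 (CaCl2:Ca3(PO4)2 = 3:1): theoretical n(Ca3(PO4)2) = 1.3820 mol, so theoretical mass = 1.3820 × 310.18 = 428.66 g.
At 70.48% yield, actual mass of Ca3(PO4)2 = 428.66 × 0.7048 = 302.12 g.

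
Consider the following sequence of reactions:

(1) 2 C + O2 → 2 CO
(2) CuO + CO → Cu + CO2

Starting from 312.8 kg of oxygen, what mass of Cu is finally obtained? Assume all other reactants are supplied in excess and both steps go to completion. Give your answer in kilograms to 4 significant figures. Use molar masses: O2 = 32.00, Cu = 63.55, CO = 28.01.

1242 kg

312.8 kg = 312800 g.
n(O2) = 312800 / 32.00 = 9775.0 mol.
Step 1 gives a 1:2 ratio of O2 to CO, so n(CO) = 19550 mol.
In step 2 the CO:Cu ratio is 1:1, so n(Cu) = 19550 mol.
Mass of Cu = 19550 × 63.55 = 1.2424 × 10^6 g = 1242 kg.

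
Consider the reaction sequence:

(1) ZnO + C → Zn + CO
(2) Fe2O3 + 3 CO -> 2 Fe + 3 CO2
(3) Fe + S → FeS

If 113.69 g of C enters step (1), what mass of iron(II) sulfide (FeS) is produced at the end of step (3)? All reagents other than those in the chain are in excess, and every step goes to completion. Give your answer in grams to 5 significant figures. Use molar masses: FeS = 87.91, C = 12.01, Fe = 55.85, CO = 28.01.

554.79 g

n(C) = 113.69 / 12.01 = 9.46628 mol.
Reaction (1): C→CO ratio 1:1 ⇒ n(CO) = 9.46628 mol.
Reaction (2): CO→Fe ratio 3:2 ⇒ n(Fe) = 6.31085 mol.
Reaction (3): Fe→FeS ratio 1:1 ⇒ n(FeS) = 6.31085 mol.
Mass of FeS = 6.31085 × 87.91 = 554.787 g.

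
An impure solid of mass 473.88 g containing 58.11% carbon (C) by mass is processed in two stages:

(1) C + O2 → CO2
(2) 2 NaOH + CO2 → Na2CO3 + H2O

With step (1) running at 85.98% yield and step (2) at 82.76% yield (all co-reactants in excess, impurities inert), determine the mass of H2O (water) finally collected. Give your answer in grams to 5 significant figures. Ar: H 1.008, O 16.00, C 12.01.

Pure C = 473.88 × 0.5811 = 275.372 g.
M(C) = 12.01 g/mol.
M(H2O) = 2(1.008) + 16.00 = 18.016 g/mol.
n(C) = 275.372 / 12.01 = 22.9285 mol.
Step 1 (C:CO2 = 1:1): theoretical n(CO2) = 22.9285 mol; at 85.98% yield, n(CO2) = 19.7140 mol.
Step 2 (CO2:H2O = 1:1): theoretical n(H2O) = 19.7140 mol, so theoretical mass = 19.7140 × 18.016 = 355.167 g.
At 82.76% yield, actual mass of H2O = 355.167 × 0.8276 = 293.936 g.

293.94 g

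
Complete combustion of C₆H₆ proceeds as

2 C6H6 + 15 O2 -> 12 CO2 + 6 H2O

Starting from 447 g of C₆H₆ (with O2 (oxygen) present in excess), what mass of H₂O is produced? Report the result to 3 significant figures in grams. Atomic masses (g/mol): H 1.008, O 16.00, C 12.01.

M(C6H6) = 6(12.01) + 6(1.008) = 78.108 g/mol.
M(H2O) = 2(1.008) + 16.00 = 18.016 g/mol.
n(C6H6) = 447.0 g / 78.108 g/mol = 5.723 mol.
From the equation the C6H6:H2O mole ratio is 2:6, so n(H2O) = 5.723 × 6/2 = 17.17 mol.
Mass of H2O = 17.17 mol × 18.016 g/mol = 309.3 g.

309 g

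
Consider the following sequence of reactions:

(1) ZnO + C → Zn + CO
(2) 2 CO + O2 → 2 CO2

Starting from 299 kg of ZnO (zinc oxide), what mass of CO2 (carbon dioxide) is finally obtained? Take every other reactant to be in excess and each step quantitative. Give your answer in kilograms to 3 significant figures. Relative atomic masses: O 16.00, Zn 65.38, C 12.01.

162 kg

M(ZnO) = 65.38 + 16.00 = 81.38 g/mol.
M(CO2) = 12.01 + 2(16.00) = 44.01 g/mol.
299 kg = 299000 g.
n(ZnO) = 299000 / 81.38 = 3674 mol.
Step 1 gives a 1:1 ratio of ZnO to CO, so n(CO) = 3674 mol.
In step 2 the CO:CO2 ratio is 2:2, so n(CO2) = 3674 mol.
Mass of CO2 = 3674 × 44.01 = 161700 g = 162 kg.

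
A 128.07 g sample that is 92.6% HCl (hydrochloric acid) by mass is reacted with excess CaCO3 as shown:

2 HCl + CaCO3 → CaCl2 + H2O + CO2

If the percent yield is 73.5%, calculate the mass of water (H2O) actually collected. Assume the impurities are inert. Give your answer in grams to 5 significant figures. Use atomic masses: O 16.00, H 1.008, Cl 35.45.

21.537 g

Pure HCl available = 128.07 g × 0.926 = 118.593 g.
M(HCl) = 1.008 + 35.45 = 36.458 g/mol.
M(H2O) = 2(1.008) + 16.00 = 18.016 g/mol.
n(HCl) = 118.593 g / 36.458 g/mol = 3.25286 mol.
From the equation the HCl:H2O mole ratio is 2:1, so n(H2O) = 3.25286 × 1/2 = 1.62643 mol.
Mass of H2O = 1.62643 mol × 18.016 g/mol = 29.3018 g.
Actual mass collected = 29.3018 g × 0.735 = 21.5368 g.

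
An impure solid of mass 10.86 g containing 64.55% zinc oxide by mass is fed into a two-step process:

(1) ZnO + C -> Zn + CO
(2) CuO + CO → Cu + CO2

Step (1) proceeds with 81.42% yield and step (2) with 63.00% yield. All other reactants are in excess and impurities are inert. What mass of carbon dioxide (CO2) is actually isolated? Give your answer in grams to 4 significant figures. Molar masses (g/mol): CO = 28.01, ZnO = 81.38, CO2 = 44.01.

1.945 g

Pure ZnO = 10.86 × 0.6455 = 7.0101 g.
n(ZnO) = 7.0101 / 81.38 = 0.086141 mol.
Step 1 (ZnO:CO = 1:1): theoretical n(CO) = 0.086141 mol; at 81.42% yield, n(CO) = 0.070136 mol.
Step 2 (CO:CO2 = 1:1): theoretical n(CO2) = 0.070136 mol, so theoretical mass = 0.070136 × 44.01 = 3.0867 g.
At 63.00% yield, actual mass of CO2 = 3.0867 × 0.6300 = 1.9446 g.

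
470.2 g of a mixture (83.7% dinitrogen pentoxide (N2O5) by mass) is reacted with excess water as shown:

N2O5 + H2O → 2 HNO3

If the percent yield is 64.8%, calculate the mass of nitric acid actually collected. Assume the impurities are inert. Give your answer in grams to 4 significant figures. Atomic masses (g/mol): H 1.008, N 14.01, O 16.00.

297.6 g

Pure N2O5 available = 470.2 g × 0.837 = 393.56 g.
M(N2O5) = 2(14.01) + 5(16.00) = 108.02 g/mol.
M(HNO3) = 1.008 + 14.01 + 3(16.00) = 63.018 g/mol.
n(N2O5) = 393.56 g / 108.02 g/mol = 3.6434 mol.
From the equation the N2O5:HNO3 mole ratio is 1:2, so n(HNO3) = 3.6434 × 2/1 = 7.2868 mol.
Mass of HNO3 = 7.2868 mol × 63.018 g/mol = 459.20 g.
Actual mass collected = 459.20 g × 0.648 = 297.56 g.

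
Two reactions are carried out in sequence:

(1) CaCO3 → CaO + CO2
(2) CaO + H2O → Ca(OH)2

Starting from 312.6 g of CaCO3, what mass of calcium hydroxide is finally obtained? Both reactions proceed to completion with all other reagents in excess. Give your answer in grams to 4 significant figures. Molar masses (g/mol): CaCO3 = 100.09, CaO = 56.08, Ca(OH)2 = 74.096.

231.4 g

n(CaCO3) = 312.60 / 100.09 = 3.1232 mol.
Step 1 gives a 1:1 ratio of CaCO3 to CaO, so n(CaO) = 3.1232 mol.
In step 2 the CaO:Ca(OH)2 ratio is 1:1, so n(Ca(OH)2) = 3.1232 mol.
Mass of Ca(OH)2 = 3.1232 × 74.096 = 231.42 g.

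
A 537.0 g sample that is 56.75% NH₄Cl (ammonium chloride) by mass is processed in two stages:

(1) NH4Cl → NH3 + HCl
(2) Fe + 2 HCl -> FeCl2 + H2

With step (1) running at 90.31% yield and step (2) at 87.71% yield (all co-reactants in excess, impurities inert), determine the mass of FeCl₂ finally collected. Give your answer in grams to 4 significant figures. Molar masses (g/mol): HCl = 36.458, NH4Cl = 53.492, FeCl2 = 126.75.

Pure NH4Cl = 537.0 × 0.5675 = 304.75 g.
n(NH4Cl) = 304.75 / 53.492 = 5.6971 mol.
Step 1 (NH4Cl:HCl = 1:1): theoretical n(HCl) = 5.6971 mol; at 90.31% yield, n(HCl) = 5.1450 mol.
Step 2 (HCl:FeCl2 = 2:1): theoretical n(FeCl2) = 2.5725 mol, so theoretical mass = 2.5725 × 126.75 = 326.07 g.
At 87.71% yield, actual mass of FeCl2 = 326.07 × 0.8771 = 285.99 g.

286.0 g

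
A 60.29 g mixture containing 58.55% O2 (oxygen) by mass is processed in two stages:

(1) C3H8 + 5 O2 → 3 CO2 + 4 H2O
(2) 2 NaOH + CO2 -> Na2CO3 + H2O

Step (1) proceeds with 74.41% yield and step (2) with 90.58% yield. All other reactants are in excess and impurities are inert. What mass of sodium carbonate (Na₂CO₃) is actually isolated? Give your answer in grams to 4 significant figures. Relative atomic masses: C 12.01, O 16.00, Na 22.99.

Pure O2 = 60.29 × 0.5855 = 35.300 g.
M(O2) = 2(16.00) = 32.00 g/mol.
M(Na2CO3) = 2(22.99) + 12.01 + 3(16.00) = 105.99 g/mol.
n(O2) = 35.300 / 32.00 = 1.1031 mol.
Step 1 (O2:CO2 = 5:3): theoretical n(CO2) = 0.66187 mol; at 74.41% yield, n(CO2) = 0.49250 mol.
Step 2 (CO2:Na2CO3 = 1:1): theoretical n(Na2CO3) = 0.49250 mol, so theoretical mass = 0.49250 × 105.99 = 52.200 g.
At 90.58% yield, actual mass of Na2CO3 = 52.200 × 0.9058 = 47.283 g.

47.28 g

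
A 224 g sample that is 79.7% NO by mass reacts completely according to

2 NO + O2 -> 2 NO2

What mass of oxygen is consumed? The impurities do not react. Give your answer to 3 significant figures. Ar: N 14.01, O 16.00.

95.2 g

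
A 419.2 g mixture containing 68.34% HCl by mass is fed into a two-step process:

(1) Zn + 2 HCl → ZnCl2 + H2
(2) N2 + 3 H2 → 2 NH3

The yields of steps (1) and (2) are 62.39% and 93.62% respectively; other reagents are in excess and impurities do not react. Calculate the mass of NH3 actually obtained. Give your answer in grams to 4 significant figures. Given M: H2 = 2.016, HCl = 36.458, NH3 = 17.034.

26.06 g

Pure HCl = 419.2 × 0.6834 = 286.48 g.
n(HCl) = 286.48 / 36.458 = 7.8578 mol.
Step 1 (HCl:H2 = 2:1): theoretical n(H2) = 3.9289 mol; at 62.39% yield, n(H2) = 2.4513 mol.
Step 2 (H2:NH3 = 3:2): theoretical n(NH3) = 1.6342 mol, so theoretical mass = 1.6342 × 17.034 = 27.836 g.
At 93.62% yield, actual mass of NH3 = 27.836 × 0.9362 = 26.060 g.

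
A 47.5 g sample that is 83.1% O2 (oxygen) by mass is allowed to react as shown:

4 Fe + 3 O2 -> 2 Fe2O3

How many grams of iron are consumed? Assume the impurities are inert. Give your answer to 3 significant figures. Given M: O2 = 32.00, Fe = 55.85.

91.9 g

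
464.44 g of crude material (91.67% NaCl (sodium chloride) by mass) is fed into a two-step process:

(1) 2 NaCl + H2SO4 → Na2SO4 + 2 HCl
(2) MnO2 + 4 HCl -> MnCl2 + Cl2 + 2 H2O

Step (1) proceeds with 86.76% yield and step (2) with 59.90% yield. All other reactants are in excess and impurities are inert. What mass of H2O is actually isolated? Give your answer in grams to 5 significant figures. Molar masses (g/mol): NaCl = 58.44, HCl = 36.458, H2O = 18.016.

Pure NaCl = 464.44 × 0.9167 = 425.752 g.
n(NaCl) = 425.752 / 58.44 = 7.28529 mol.
Step 1 (NaCl:HCl = 2:2): theoretical n(HCl) = 7.28529 mol; at 86.76% yield, n(HCl) = 6.32071 mol.
Step 2 (HCl:H2O = 4:2): theoretical n(H2O) = 3.16036 mol, so theoretical mass = 3.16036 × 18.016 = 56.9370 g.
At 59.90% yield, actual mass of H2O = 56.9370 × 0.5990 = 34.1053 g.

34.105 g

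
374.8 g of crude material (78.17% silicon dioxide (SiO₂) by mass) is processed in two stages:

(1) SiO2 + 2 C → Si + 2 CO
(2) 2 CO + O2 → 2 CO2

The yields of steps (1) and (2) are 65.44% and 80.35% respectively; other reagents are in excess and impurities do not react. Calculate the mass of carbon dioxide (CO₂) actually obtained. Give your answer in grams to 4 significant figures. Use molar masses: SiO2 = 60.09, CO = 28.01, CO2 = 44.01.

Pure SiO2 = 374.8 × 0.7817 = 292.98 g.
n(SiO2) = 292.98 / 60.09 = 4.8757 mol.
Step 1 (SiO2:CO = 1:2): theoretical n(CO) = 9.7514 mol; at 65.44% yield, n(CO) = 6.3813 mol.
Step 2 (CO:CO2 = 2:2): theoretical n(CO2) = 6.3813 mol, so theoretical mass = 6.3813 × 44.01 = 280.84 g.
At 80.35% yield, actual mass of CO2 = 280.84 × 0.8035 = 225.66 g.

225.7 g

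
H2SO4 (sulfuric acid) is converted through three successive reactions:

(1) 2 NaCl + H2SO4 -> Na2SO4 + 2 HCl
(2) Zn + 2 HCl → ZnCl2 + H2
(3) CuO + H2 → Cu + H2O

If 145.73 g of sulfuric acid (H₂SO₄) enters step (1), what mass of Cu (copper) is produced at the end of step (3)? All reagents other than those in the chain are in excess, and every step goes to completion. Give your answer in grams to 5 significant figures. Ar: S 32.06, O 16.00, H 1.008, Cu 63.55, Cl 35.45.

94.428 g

M(H2SO4) = 2(1.008) + 32.06 + 4(16.00) = 98.076 g/mol.
M(Cu) = 63.55 g/mol.
n(H2SO4) = 145.73 / 98.076 = 1.48589 mol.
Reaction (1): H2SO4→HCl ratio 1:2 ⇒ n(HCl) = 2.97178 mol.
Reaction (2): HCl→H2 ratio 2:1 ⇒ n(H2) = 1.48589 mol.
Reaction (3): H2→Cu ratio 1:1 ⇒ n(Cu) = 1.48589 mol.
Mass of Cu = 1.48589 × 63.55 = 94.4282 g.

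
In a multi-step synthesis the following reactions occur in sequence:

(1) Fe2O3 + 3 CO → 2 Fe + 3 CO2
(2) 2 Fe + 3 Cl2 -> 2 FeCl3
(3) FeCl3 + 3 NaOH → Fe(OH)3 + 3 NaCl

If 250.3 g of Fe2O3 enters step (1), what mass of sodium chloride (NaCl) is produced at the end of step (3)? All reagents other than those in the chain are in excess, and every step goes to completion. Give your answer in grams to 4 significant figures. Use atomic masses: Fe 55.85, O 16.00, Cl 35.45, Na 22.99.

549.6 g

M(Fe2O3) = 2(55.85) + 3(16.00) = 159.70 g/mol.
M(NaCl) = 22.99 + 35.45 = 58.44 g/mol.
n(Fe2O3) = 250.3 / 159.70 = 1.5673 mol.
Reaction (1): Fe2O3→Fe ratio 1:2 ⇒ n(Fe) = 3.1346 mol.
Reaction (2): Fe→FeCl3 ratio 2:2 ⇒ n(FeCl3) = 3.1346 mol.
Reaction (3): FeCl3→NaCl ratio 1:3 ⇒ n(NaCl) = 9.4039 mol.
Mass of NaCl = 9.4039 × 58.44 = 549.56 g.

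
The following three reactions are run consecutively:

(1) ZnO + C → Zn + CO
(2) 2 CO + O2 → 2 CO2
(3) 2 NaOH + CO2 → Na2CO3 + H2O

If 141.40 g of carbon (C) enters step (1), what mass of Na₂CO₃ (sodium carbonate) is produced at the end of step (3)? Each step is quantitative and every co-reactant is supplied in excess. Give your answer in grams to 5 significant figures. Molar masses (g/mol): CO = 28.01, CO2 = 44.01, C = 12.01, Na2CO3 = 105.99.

n(C) = 141.40 / 12.01 = 11.7735 mol.
Reaction (1): C→CO ratio 1:1 ⇒ n(CO) = 11.7735 mol.
Reaction (2): CO→CO2 ratio 2:2 ⇒ n(CO2) = 11.7735 mol.
Reaction (3): CO2→Na2CO3 ratio 1:1 ⇒ n(Na2CO3) = 11.7735 mol.
Mass of Na2CO3 = 11.7735 × 105.99 = 1247.88 g.

1247.9 g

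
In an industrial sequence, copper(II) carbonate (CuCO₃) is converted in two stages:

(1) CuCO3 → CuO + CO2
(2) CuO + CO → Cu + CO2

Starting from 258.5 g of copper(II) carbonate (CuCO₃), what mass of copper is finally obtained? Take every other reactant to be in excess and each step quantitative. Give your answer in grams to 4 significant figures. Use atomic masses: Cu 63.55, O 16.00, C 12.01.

M(CuCO3) = 63.55 + 12.01 + 3(16.00) = 123.56 g/mol.
M(Cu) = 63.55 g/mol.
n(CuCO3) = 258.50 / 123.56 = 2.0921 mol.
Step 1 gives a 1:1 ratio of CuCO3 to CuO, so n(CuO) = 2.0921 mol.
In step 2 the CuO:Cu ratio is 1:1, so n(Cu) = 2.0921 mol.
Mass of Cu = 2.0921 × 63.55 = 132.95 g.

133.0 g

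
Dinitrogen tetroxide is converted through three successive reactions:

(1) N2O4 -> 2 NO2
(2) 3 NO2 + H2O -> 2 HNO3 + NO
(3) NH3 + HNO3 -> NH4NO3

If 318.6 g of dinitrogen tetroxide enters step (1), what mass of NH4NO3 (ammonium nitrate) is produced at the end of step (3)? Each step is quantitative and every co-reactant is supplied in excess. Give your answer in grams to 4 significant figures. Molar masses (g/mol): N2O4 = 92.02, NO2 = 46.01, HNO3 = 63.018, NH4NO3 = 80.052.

n(N2O4) = 318.6 / 92.02 = 3.4623 mol.
Reaction (1): N2O4→NO2 ratio 1:2 ⇒ n(NO2) = 6.9246 mol.
Reaction (2): NO2→HNO3 ratio 3:2 ⇒ n(HNO3) = 4.6164 mol.
Reaction (3): HNO3→NH4NO3 ratio 1:1 ⇒ n(NH4NO3) = 4.6164 mol.
Mass of NH4NO3 = 4.6164 × 80.052 = 369.55 g.

369.6 g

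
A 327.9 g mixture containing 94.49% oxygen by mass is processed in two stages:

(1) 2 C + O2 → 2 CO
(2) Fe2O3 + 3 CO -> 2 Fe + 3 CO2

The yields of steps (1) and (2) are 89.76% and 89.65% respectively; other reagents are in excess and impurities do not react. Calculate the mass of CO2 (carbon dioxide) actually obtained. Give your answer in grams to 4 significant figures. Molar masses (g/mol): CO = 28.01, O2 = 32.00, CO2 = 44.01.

685.8 g

Pure O2 = 327.9 × 0.9449 = 309.83 g.
n(O2) = 309.83 / 32.00 = 9.6823 mol.
Step 1 (O2:CO = 1:2): theoretical n(CO) = 19.365 mol; at 89.76% yield, n(CO) = 17.382 mol.
Step 2 (CO:CO2 = 3:3): theoretical n(CO2) = 17.382 mol, so theoretical mass = 17.382 × 44.01 = 764.96 g.
At 89.65% yield, actual mass of CO2 = 764.96 × 0.8965 = 685.79 g.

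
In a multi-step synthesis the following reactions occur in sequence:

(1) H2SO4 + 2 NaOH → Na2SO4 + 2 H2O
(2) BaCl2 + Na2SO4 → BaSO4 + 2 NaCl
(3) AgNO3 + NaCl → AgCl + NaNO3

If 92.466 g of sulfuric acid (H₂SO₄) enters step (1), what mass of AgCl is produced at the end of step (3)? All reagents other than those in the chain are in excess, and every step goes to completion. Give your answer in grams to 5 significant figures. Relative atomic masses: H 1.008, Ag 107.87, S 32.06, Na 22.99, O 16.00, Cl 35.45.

270.24 g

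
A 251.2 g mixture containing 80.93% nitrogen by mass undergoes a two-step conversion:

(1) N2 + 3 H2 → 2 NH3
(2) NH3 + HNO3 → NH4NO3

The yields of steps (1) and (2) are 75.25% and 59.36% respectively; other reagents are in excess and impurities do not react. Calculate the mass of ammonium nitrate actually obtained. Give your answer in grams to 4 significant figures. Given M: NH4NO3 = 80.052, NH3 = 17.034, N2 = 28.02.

518.9 g

Pure N2 = 251.2 × 0.8093 = 203.30 g.
n(N2) = 203.30 / 28.02 = 7.2554 mol.
Step 1 (N2:NH3 = 1:2): theoretical n(NH3) = 14.511 mol; at 75.25% yield, n(NH3) = 10.919 mol.
Step 2 (NH3:NH4NO3 = 1:1): theoretical n(NH4NO3) = 10.919 mol, so theoretical mass = 10.919 × 80.052 = 874.12 g.
At 59.36% yield, actual mass of NH4NO3 = 874.12 × 0.5936 = 518.88 g.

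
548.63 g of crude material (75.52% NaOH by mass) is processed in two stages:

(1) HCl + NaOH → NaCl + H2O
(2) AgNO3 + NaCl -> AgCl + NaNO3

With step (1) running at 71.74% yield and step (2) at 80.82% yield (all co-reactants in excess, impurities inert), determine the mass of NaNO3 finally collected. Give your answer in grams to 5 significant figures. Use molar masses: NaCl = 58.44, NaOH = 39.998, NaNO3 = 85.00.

Pure NaOH = 548.63 × 0.7552 = 414.325 g.
n(NaOH) = 414.325 / 39.998 = 10.3587 mol.
Step 1 (NaOH:NaCl = 1:1): theoretical n(NaCl) = 10.3587 mol; at 71.74% yield, n(NaCl) = 7.43130 mol.
Step 2 (NaCl:NaNO3 = 1:1): theoretical n(NaNO3) = 7.43130 mol, so theoretical mass = 7.43130 × 85.00 = 631.660 g.
At 80.82% yield, actual mass of NaNO3 = 631.660 × 0.8082 = 510.508 g.

510.51 g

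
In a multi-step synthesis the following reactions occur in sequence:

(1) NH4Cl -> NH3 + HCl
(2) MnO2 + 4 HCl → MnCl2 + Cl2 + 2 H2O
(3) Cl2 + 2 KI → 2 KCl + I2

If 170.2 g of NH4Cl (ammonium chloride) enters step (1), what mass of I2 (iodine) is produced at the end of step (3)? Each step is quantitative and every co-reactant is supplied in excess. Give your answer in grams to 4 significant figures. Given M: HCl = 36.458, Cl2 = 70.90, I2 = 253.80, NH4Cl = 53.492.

201.9 g

n(NH4Cl) = 170.2 / 53.492 = 3.1818 mol.
Reaction (1): NH4Cl→HCl ratio 1:1 ⇒ n(HCl) = 3.1818 mol.
Reaction (2): HCl→Cl2 ratio 4:1 ⇒ n(Cl2) = 0.79545 mol.
Reaction (3): Cl2→I2 ratio 1:1 ⇒ n(I2) = 0.79545 mol.
Mass of I2 = 0.79545 × 253.80 = 201.88 g.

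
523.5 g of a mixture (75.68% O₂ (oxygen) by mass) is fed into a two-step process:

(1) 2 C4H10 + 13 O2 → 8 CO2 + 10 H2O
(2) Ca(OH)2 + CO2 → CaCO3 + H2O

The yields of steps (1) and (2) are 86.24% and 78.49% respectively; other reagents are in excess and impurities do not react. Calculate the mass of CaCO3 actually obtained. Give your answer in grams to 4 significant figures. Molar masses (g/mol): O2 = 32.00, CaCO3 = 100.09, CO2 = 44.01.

Pure O2 = 523.5 × 0.7568 = 396.18 g.
n(O2) = 396.18 / 32.00 = 12.381 mol.
Step 1 (O2:CO2 = 13:8): theoretical n(CO2) = 7.6189 mol; at 86.24% yield, n(CO2) = 6.5706 mol.
Step 2 (CO2:CaCO3 = 1:1): theoretical n(CaCO3) = 6.5706 mol, so theoretical mass = 6.5706 × 100.09 = 657.65 g.
At 78.49% yield, actual mass of CaCO3 = 657.65 × 0.7849 = 516.19 g.

516.2 g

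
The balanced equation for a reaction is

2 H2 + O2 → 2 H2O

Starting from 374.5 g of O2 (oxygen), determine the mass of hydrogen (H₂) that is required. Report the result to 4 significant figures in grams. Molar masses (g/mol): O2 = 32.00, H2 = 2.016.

47.19 g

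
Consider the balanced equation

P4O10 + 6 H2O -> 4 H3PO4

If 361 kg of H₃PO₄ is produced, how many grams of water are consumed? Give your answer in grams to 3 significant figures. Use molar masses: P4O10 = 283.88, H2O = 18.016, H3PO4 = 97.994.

99600 g

Convert: 361 kg = 361000 g.
n(H3PO4) = 361000 g / 97.994 g/mol = 3684 mol.
From the equation the H3PO4:H2O mole ratio is 4:6, so n(H2O) = 3684 × 6/4 = 5526 mol.
Mass of H2O = 5526 mol × 18.016 g/mol = 99550 g.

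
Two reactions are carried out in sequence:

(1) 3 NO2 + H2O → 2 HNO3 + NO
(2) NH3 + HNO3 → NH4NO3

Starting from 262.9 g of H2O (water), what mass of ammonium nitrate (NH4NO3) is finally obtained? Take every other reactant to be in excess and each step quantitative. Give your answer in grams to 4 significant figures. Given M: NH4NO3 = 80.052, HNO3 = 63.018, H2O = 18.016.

2336 g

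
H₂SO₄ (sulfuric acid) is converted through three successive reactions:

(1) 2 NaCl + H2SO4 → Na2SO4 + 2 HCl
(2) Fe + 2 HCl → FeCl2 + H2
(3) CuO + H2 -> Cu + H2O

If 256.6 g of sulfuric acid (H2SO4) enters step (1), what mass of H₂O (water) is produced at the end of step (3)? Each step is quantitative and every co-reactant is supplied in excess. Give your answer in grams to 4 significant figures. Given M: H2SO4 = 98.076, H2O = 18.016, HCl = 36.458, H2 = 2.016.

47.14 g

n(H2SO4) = 256.6 / 98.076 = 2.6163 mol.
Reaction (1): H2SO4→HCl ratio 1:2 ⇒ n(HCl) = 5.2327 mol.
Reaction (2): HCl→H2 ratio 2:1 ⇒ n(H2) = 2.6163 mol.
Reaction (3): H2→H2O ratio 1:1 ⇒ n(H2O) = 2.6163 mol.
Mass of H2O = 2.6163 × 18.016 = 47.136 g.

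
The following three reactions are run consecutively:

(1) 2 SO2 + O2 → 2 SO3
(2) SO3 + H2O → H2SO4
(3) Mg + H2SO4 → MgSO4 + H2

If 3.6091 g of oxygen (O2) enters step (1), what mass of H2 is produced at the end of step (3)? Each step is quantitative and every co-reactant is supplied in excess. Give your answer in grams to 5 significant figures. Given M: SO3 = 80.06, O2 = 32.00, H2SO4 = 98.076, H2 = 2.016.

0.45475 g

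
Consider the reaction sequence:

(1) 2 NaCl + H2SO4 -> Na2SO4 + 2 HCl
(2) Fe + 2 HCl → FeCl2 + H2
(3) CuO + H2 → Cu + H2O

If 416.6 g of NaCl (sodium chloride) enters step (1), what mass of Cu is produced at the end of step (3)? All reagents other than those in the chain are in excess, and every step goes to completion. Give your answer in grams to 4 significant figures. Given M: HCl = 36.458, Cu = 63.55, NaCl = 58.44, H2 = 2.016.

226.5 g

n(NaCl) = 416.6 / 58.44 = 7.1287 mol.
Reaction (1): NaCl→HCl ratio 2:2 ⇒ n(HCl) = 7.1287 mol.
Reaction (2): HCl→H2 ratio 2:1 ⇒ n(H2) = 3.5643 mol.
Reaction (3): H2→Cu ratio 1:1 ⇒ n(Cu) = 3.5643 mol.
Mass of Cu = 3.5643 × 63.55 = 226.51 g.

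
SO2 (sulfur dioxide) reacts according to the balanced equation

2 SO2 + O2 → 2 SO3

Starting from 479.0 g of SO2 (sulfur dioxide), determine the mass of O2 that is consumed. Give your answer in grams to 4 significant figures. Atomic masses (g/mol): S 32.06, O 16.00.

M(SO2) = 32.06 + 2(16.00) = 64.06 g/mol.
M(O2) = 2(16.00) = 32.00 g/mol.
n(SO2) = 479.00 g / 64.06 g/mol = 7.4774 mol.
From the equation the SO2:O2 mole ratio is 2:1, so n(O2) = 7.4774 × 1/2 = 3.7387 mol.
Mass of O2 = 3.7387 mol × 32.00 g/mol = 119.64 g.

119.6 g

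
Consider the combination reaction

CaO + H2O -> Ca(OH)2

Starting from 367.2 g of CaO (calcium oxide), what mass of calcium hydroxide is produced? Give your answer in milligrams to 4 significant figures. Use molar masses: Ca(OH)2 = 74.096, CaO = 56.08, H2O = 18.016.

n(CaO) = 367.20 g / 56.08 g/mol = 6.5478 mol.
From the equation the CaO:Ca(OH)2 mole ratio is 1:1, so n(Ca(OH)2) = 6.5478 × 1/1 = 6.5478 mol.
Mass of Ca(OH)2 = 6.5478 mol × 74.096 g/mol = 485.16 g.
Converting to mg: 485.16 g = 485200 mg.

485200 mg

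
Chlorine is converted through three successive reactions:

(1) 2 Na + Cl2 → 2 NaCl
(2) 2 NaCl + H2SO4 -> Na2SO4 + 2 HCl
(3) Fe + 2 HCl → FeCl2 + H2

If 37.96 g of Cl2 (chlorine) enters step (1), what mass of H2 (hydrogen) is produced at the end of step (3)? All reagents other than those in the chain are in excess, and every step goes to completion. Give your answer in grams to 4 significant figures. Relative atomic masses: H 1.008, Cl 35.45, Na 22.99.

M(Cl2) = 2(35.45) = 70.90 g/mol.
M(H2) = 2(1.008) = 2.016 g/mol.
n(Cl2) = 37.96 / 70.90 = 0.53540 mol.
Reaction (1): Cl2→NaCl ratio 1:2 ⇒ n(NaCl) = 1.0708 mol.
Reaction (2): NaCl→HCl ratio 2:2 ⇒ n(HCl) = 1.0708 mol.
Reaction (3): HCl→H2 ratio 2:1 ⇒ n(H2) = 0.53540 mol.
Mass of H2 = 0.53540 × 2.016 = 1.0794 g.

1.079 g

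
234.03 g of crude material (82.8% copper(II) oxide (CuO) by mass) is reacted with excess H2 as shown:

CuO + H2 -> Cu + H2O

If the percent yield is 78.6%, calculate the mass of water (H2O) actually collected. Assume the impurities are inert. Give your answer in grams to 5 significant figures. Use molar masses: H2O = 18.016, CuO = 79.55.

Pure CuO available = 234.03 g × 0.828 = 193.777 g.
n(CuO) = 193.777 g / 79.55 g/mol = 2.43591 mol.
From the equation the CuO:H2O mole ratio is 1:1, so n(H2O) = 2.43591 × 1/1 = 2.43591 mol.
Mass of H2O = 2.43591 mol × 18.016 g/mol = 43.8854 g.
Actual mass collected = 43.8854 g × 0.786 = 34.4939 g.

34.494 g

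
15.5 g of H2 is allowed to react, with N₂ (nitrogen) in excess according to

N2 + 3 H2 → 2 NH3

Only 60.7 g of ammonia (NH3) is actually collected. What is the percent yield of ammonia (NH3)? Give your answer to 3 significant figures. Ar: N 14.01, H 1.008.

69.5 %

M(H2) = 2(1.008) = 2.016 g/mol.
M(NH3) = 14.01 + 3(1.008) = 17.034 g/mol.
n(H2) = 15.50 g / 2.016 g/mol = 7.688 mol.
From the equation the H2:NH3 mole ratio is 3:2, so n(NH3) = 7.688 × 2/3 = 5.126 mol.
Mass of NH3 = 5.126 mol × 17.034 g/mol = 87.31 g.
This is the theoretical yield. Percent yield = 60.7 g / 87.31 g × 100% = 69.52%.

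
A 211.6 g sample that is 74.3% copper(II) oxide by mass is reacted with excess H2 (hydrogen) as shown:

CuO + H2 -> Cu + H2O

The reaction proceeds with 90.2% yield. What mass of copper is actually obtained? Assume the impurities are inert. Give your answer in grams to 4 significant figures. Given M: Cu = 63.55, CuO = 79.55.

113.3 g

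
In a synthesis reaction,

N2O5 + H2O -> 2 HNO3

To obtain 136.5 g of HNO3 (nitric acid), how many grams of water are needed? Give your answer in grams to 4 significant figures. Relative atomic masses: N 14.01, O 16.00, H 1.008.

M(HNO3) = 1.008 + 14.01 + 3(16.00) = 63.018 g/mol.
M(H2O) = 2(1.008) + 16.00 = 18.016 g/mol.
n(HNO3) = 136.50 g / 63.018 g/mol = 2.1660 mol.
From the equation the HNO3:H2O mole ratio is 2:1, so n(H2O) = 2.1660 × 1/2 = 1.0830 mol.
Mass of H2O = 1.0830 mol × 18.016 g/mol = 19.512 g.

19.51 g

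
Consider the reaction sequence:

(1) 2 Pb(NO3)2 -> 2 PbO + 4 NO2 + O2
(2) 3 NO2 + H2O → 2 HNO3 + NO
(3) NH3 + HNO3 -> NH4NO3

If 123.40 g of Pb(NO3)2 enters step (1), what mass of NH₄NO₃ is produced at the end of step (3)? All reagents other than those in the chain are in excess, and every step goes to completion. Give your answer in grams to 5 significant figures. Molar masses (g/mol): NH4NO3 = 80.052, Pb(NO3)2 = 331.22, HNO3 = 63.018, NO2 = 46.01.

39.766 g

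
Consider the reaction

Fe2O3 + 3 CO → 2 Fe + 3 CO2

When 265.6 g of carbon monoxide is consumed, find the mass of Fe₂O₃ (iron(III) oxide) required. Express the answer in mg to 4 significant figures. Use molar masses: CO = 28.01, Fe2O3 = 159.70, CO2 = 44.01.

n(CO) = 265.60 g / 28.01 g/mol = 9.4823 mol.
From the equation the CO:Fe2O3 mole ratio is 3:1, so n(Fe2O3) = 9.4823 × 1/3 = 3.1608 mol.
Mass of Fe2O3 = 3.1608 mol × 159.70 g/mol = 504.78 g.
Converting to mg: 504.78 g = 504800 mg.

504800 mg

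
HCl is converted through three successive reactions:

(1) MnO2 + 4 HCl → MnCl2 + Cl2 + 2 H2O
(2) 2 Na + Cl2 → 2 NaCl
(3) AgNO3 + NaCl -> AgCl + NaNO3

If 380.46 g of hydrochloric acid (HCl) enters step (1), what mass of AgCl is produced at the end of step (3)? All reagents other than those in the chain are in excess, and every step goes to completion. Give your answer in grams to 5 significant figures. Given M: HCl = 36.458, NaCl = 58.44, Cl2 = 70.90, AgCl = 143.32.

747.81 g

n(HCl) = 380.46 / 36.458 = 10.4356 mol.
Reaction (1): HCl→Cl2 ratio 4:1 ⇒ n(Cl2) = 2.60889 mol.
Reaction (2): Cl2→NaCl ratio 1:2 ⇒ n(NaCl) = 5.21778 mol.
Reaction (3): NaCl→AgCl ratio 1:1 ⇒ n(AgCl) = 5.21778 mol.
Mass of AgCl = 5.21778 × 143.32 = 747.813 g.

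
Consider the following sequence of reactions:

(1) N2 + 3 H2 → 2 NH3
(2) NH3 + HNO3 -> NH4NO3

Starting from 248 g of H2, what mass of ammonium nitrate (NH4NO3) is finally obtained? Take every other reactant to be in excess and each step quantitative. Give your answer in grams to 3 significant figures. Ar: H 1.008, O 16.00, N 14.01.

6570 g

M(H2) = 2(1.008) = 2.016 g/mol.
M(NH4NO3) = 2(14.01) + 4(1.008) + 3(16.00) = 80.052 g/mol.
n(H2) = 248.0 / 2.016 = 123.0 mol.
Step 1 gives a 3:2 ratio of H2 to NH3, so n(NH3) = 82.01 mol.
In step 2 the NH3:NH4NO3 ratio is 1:1, so n(NH4NO3) = 82.01 mol.
Mass of NH4NO3 = 82.01 × 80.052 = 6565 g.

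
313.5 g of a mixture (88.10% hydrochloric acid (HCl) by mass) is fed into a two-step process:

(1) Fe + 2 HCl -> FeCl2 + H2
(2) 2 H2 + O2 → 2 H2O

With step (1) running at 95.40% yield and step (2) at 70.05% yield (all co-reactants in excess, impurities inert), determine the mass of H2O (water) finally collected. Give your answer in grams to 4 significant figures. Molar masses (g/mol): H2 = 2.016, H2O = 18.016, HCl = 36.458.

Pure HCl = 313.5 × 0.8810 = 276.19 g.
n(HCl) = 276.19 / 36.458 = 7.5757 mol.
Step 1 (HCl:H2 = 2:1): theoretical n(H2) = 3.7878 mol; at 95.40% yield, n(H2) = 3.6136 mol.
Step 2 (H2:H2O = 2:2): theoretical n(H2O) = 3.6136 mol, so theoretical mass = 3.6136 × 18.016 = 65.102 g.
At 70.05% yield, actual mass of H2O = 65.102 × 0.7005 = 45.604 g.

45.60 g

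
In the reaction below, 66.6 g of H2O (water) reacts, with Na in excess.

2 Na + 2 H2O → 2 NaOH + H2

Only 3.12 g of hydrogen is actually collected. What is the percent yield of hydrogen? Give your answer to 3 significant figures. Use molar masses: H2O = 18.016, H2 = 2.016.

83.7 %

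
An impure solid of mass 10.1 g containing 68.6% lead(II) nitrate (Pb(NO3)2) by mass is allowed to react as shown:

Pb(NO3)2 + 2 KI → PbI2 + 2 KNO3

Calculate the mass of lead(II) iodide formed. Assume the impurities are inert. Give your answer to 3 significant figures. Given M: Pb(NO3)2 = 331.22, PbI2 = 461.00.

Mass of pure Pb(NO3)2 = 10.1 g × 0.686 = 6.929 g.
n(Pb(NO3)2) = 6.929 g / 331.22 g/mol = 0.02092 mol.
From the equation the Pb(NO3)2:PbI2 mole ratio is 1:1, so n(PbI2) = 0.02092 × 1/1 = 0.02092 mol.
Mass of PbI2 = 0.02092 mol × 461.00 g/mol = 9.643 g.

9.64 g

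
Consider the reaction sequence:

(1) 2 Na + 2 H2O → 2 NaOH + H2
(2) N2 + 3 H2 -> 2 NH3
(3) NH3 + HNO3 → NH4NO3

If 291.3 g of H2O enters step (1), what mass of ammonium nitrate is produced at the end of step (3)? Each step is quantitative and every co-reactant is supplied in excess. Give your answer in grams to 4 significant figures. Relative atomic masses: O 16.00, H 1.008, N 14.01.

431.5 g

M(H2O) = 2(1.008) + 16.00 = 18.016 g/mol.
M(NH4NO3) = 2(14.01) + 4(1.008) + 3(16.00) = 80.052 g/mol.
n(H2O) = 291.3 / 18.016 = 16.169 mol.
Reaction (1): H2O→H2 ratio 2:1 ⇒ n(H2) = 8.0845 mol.
Reaction (2): H2→NH3 ratio 3:2 ⇒ n(NH3) = 5.3897 mol.
Reaction (3): NH3→NH4NO3 ratio 1:1 ⇒ n(NH4NO3) = 5.3897 mol.
Mass of NH4NO3 = 5.3897 × 80.052 = 431.45 g.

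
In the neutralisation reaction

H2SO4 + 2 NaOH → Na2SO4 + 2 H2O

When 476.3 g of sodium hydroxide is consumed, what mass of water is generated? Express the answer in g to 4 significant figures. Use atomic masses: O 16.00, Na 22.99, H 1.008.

M(NaOH) = 22.99 + 16.00 + 1.008 = 39.998 g/mol.
M(H2O) = 2(1.008) + 16.00 = 18.016 g/mol.
n(NaOH) = 476.30 g / 39.998 g/mol = 11.908 mol.
From the equation the NaOH:H2O mole ratio is 2:2, so n(H2O) = 11.908 × 2/2 = 11.908 mol.
Mass of H2O = 11.908 mol × 18.016 g/mol = 214.54 g.

214.5 g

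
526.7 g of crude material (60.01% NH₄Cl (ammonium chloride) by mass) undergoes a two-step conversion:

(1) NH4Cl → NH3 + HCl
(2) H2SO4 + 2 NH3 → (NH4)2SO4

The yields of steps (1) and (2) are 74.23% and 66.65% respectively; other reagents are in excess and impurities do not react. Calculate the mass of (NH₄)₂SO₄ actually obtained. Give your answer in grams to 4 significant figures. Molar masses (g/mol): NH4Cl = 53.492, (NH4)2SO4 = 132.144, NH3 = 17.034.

193.2 g

Pure NH4Cl = 526.7 × 0.6001 = 316.07 g.
n(NH4Cl) = 316.07 / 53.492 = 5.9088 mol.
Step 1 (NH4Cl:NH3 = 1:1): theoretical n(NH3) = 5.9088 mol; at 74.23% yield, n(NH3) = 4.3861 mol.
Step 2 (NH3:(NH4)2SO4 = 2:1): theoretical n((NH4)2SO4) = 2.1930 mol, so theoretical mass = 2.1930 × 132.144 = 289.80 g.
At 66.65% yield, actual mass of (NH4)2SO4 = 289.80 × 0.6665 = 193.15 g.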